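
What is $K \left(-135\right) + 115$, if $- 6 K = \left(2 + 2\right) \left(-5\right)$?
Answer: $-335$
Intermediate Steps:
$K = \frac{10}{3}$ ($K = - \frac{\left(2 + 2\right) \left(-5\right)}{6} = - \frac{4 \left(-5\right)}{6} = \left(- \frac{1}{6}\right) \left(-20\right) = \frac{10}{3} \approx 3.3333$)
$K \left(-135\right) + 115 = \frac{10}{3} \left(-135\right) + 115 = -450 + 115 = -335$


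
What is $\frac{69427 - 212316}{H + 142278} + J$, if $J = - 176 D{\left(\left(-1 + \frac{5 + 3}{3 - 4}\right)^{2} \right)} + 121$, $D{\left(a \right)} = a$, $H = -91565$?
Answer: $- \frac{716971144}{50713} \approx -14138.0$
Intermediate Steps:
$J = -14135$ ($J = - 176 \left(-1 + \frac{5 + 3}{3 - 4}\right)^{2} + 121 = - 176 \left(-1 + \frac{8}{-1}\right)^{2} + 121 = - 176 \left(-1 + 8 \left(-1\right)\right)^{2} + 121 = - 176 \left(-1 - 8\right)^{2} + 121 = - 176 \left(-9\right)^{2} + 121 = \left(-176\right) 81 + 121 = -14256 + 121 = -14135$)
$\frac{69427 - 212316}{H + 142278} + J = \frac{69427 - 212316}{-91565 + 142278} - 14135 = - \frac{142889}{50713} - 14135 = - \frac{716971144}{50713}$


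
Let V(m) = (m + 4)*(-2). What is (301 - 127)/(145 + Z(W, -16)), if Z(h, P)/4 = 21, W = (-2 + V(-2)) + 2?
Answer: 174/229 ≈ 0.75983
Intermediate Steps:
V(m) = -8 - 2*m (V(m) = (4 + m)*(-2) = -8 - 2*m)
W = -4 (W = (-2 + (-8 - 2*(-2))) + 2 = (-2 + (-8 + 4)) + 2 = (-2 - 4) + 2 = -6 + 2 = -4)
Z(h, P) = 84 (Z(h, P) = 4*21 = 84)
(301 - 127)/(145 + Z(W, -16)) = (301 - 127)/(145 + 84) = 174/229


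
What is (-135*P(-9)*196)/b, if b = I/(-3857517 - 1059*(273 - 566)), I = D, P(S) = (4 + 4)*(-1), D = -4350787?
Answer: 107268235200/621541 ≈ 1.7258e+5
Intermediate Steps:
P(S) = -8 (P(S) = 8*(-1) = -8)
I = -4350787
b = 4350787/3547230 (b = -4350787/(-3857517 - 1059*(273 - 566)) = -4350787/(-3857517 - 1059*(-293)) = -4350787/(-3857517 - 1*(-310287)) = -4350787/(-3857517 + 310287) = -4350787/(-3547230) = -4350787*(-1/3547230) = 4350787/3547230 ≈ 1.2265)
(-135*P(-9)*196)/b = (-135*(-8)*196)/(4350787/3547230) = (1080*196)*(3547230/4350787) = 211680*(3547230/4350787) = 107268235200/621541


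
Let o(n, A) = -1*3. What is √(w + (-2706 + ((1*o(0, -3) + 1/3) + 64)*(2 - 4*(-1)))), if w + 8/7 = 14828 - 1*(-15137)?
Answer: √1353667/7 ≈ 166.21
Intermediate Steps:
o(n, A) = -3
w = 209747/7 (w = -8/7 + (14828 - 1*(-15137)) = -8/7 + (14828 + 15137) = -8/7 + 29965 = 209747/7 ≈ 29964.)
√(w + (-2706 + ((1*o(0, -3) + 1/3) + 64)*(2 - 4*(-1)))) = √(209747/7 + (-2706 + ((1*(-3) + 1/3) + 64)*(2 - 4*(-1)))) = √(209747/7 + (-2706 + ((-3 + ⅓) + 64)*(2 + 4))) = √(209747/7 + (-2706 + (-8/3 + 64)*6)) = √(209747/7 + (-2706 + (184/3)*6)) = √(209747/7 + (-2706 + 368)) = √(209747/7 - 2338) = √(193381/7) = √1353667/7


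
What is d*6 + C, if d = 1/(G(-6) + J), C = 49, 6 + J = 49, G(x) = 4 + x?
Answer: 2015/41 ≈ 49.146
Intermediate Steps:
J = 43 (J = -6 + 49 = 43)
d = 1/41 (d = 1/((4 - 6) + 43) = 1/(-2 + 43) = 1/41 ≈ 0.024390)
d*6 + C = (1/41)*6 + 49 = 6/41 + 49 = 2015/41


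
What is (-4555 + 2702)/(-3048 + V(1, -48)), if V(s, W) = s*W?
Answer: 1853/3096 ≈ 0.59851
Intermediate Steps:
V(s, W) = W*s
(-4555 + 2702)/(-3048 + V(1, -48)) = (-4555 + 2702)/(-3048 - 48*1) = -1853/(-3048 - 48) = -1853/(-3096) = -1853*(-1/3096) = 1853/3096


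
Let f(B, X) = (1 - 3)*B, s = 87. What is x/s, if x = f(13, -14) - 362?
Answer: -388/87 ≈ -4.4598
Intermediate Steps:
f(B, X) = -2*B
x = -388 (x = -2*13 - 362 = -26 - 362 = -388)
x/s = -388/87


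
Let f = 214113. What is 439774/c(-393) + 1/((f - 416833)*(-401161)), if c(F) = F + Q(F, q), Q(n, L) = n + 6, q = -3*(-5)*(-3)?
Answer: -357638984059093/634322191776 ≈ -563.81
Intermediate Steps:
q = -45 (q = 15*(-3) = -45)
Q(n, L) = 6 + n
c(F) = 6 + 2*F (c(F) = F + (6 + F) = 6 + 2*F)
439774/c(-393) + 1/((f - 416833)*(-401161)) = 439774/(6 + 2*(-393)) + 1/((214113 - 416833)*(-401161)) = 439774/(6 - 786) - 1/401161/(-202720) = 439774/(-780) - 1/202720*(-1/401161) = 439774*(-1/780) + 1/81323357920 = -219887/390 + 1/81323357920 = -357638984059093/634322191776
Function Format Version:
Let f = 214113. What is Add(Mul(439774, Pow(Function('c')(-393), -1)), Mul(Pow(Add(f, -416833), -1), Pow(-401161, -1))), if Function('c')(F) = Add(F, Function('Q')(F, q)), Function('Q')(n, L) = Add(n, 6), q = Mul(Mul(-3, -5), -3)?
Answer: Rational(-357638984059093, 634322191776) ≈ -563.81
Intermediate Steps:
q = -45 (q = Mul(15, -3) = -45)
Function('Q')(n, L) = Add(6, n)
Function('c')(F) = Add(6, Mul(2, F)) (Function('c')(F) = Add(F, Add(6, F)) = Add(6, Mul(2, F)))
Add(Mul(439774, Pow(Function('c')(-393), -1)), Mul(Pow(Add(f, -416833), -1), Pow(-401161, -1))) = Add(Mul(439774, Pow(Add(6, Mul(2, -393)), -1)), Mul(Pow(Add(214113, -416833), -1), Pow(-401161, -1))) = Add(Mul(439774, Pow(Add(6, -786), -1)), Mul(Pow(-202720, -1), Rational(-1, 401161))) = Add(Mul(439774, Pow(-780, -1)), Mul(Rational(-1, 202720), Rational(-1, 401161))) = Add(Mul(439774, Rational(-1, 780)), Rational(1, 81323357920)) = Add(Rational(-219887, 390), Rational(1, 81323357920)) = Rational(-357638984059093, 634322191776)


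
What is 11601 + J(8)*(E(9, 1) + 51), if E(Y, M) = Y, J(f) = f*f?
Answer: 15441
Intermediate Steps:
J(f) = f²
11601 + J(8)*(E(9, 1) + 51) = 11601 + 8²*(9 + 51) = 11601 + 64*60 = 11601 + 3840 = 15441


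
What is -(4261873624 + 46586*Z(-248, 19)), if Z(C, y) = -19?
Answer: -4260988490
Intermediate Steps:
-(4261873624 + 46586*Z(-248, 19)) = -46586/(1/(91484 - 19)) = -46586/(1/91465) = -46586/1/91465 = -46586*91465 = -4260988490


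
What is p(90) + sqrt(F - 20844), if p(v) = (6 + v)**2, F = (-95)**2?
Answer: 9216 + I*sqrt(11819) ≈ 9216.0 + 108.72*I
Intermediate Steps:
F = 9025
p(90) + sqrt(F - 20844) = (6 + 90)**2 + sqrt(9025 - 20844) = 96**2 + sqrt(-11819) = 9216 + I*sqrt(11819)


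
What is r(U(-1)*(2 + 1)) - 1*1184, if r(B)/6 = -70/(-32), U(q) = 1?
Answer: -9367/8 ≈ -1170.9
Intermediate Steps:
r(B) = 105/8 (r(B) = 6*(-70/(-32)) = 6*(-70*(-1/32)) = 6*(35/16) = 105/8)
r(U(-1)*(2 + 1)) - 1*1184 = 105/8 - 1*1184 = 105/8 - 1184 = -9367/8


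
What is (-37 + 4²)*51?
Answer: -1071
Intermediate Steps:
(-37 + 4²)*51 = (-37 + 16)*51 = -21*51 = -1071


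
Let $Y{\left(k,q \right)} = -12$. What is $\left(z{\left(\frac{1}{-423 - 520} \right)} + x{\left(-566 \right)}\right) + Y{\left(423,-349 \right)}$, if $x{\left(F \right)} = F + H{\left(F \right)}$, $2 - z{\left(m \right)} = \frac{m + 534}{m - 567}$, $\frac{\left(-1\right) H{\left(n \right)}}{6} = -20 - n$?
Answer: $- \frac{2059091503}{534682} \approx -3851.1$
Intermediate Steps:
$H{\left(n \right)} = 120 + 6 n$ ($H{\left(n \right)} = - 6 \left(-20 - n\right) = 120 + 6 n$)
$z{\left(m \right)} = 2 - \frac{534 + m}{-567 + m}$ ($z{\left(m \right)} = 2 - \frac{m + 534}{m - 567} = 2 - \frac{534 + m}{-567 + m}$)
$x{\left(F \right)} = 120 + 7 F$ ($x{\left(F \right)} = F + \left(120 + 6 F\right) = 120 + 7 F$)
$\left(z{\left(\frac{1}{-423 - 520} \right)} + x{\left(-566 \right)}\right) + Y{\left(423,-349 \right)} = \left(\frac{-1668 + \frac{1}{-423 - 520}}{-567 + \frac{1}{-423 - 520}} + \left(120 + 7 \left(-566\right)\right)\right) - 12 = \left(\frac{-1668 + \frac{1}{-943}}{-567 + \frac{1}{-943}} + \left(120 - 3962\right)\right) - 12 = \left(\frac{-1668 - \frac{1}{943}}{-567 - \frac{1}{943}} - 3842\right) - 12 = \left(\frac{1}{- \frac{534682}{943}} \left(- \frac{1572925}{943}\right) - 3842\right) - 12 = \left(\left(- \frac{943}{534682}\right) \left(- \frac{1572925}{943}\right) - 3842\right) - 12 = \left(\frac{1572925}{534682} - 3842\right) - 12 = - \frac{2052675319}{534682} - 12 = - \frac{2059091503}{534682}$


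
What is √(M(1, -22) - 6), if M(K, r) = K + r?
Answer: 3*I*√3 ≈ 5.1962*I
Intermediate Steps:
√(M(1, -22) - 6) = √((1 - 22) - 6) = √(-21 - 6) = √(-27) = 3*I*√3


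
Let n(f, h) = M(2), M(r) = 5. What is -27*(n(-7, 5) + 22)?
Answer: -729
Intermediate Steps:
n(f, h) = 5
-27*(n(-7, 5) + 22) = -27*(5 + 22) = -27*27 = -729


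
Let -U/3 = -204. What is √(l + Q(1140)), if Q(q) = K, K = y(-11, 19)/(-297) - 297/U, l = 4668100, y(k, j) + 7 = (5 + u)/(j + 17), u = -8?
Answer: √52889362375454/3366 ≈ 2160.6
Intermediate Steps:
U = 612 (U = -3*(-204) = 612)
y(k, j) = -7 - 3/(17 + j) (y(k, j) = -7 + (5 - 8)/(j + 17) = -7 - 3/(17 + j))
K = -13979/30294 (K = ((-122 - 7*19)/(17 + 19))/(-297) - 297/612 = ((-122 - 133)/36)*(-1/297) - 297*1/612 = ((1/36)*(-255))*(-1/297) - 33/68 = -85/12*(-1/297) - 33/68 = 85/3564 - 33/68 = -13979/30294 ≈ -0.46144)
Q(q) = -13979/30294
√(l + Q(1140)) = √(4668100 - 13979/30294) = √(141415407421/30294) = √52889362375454/3366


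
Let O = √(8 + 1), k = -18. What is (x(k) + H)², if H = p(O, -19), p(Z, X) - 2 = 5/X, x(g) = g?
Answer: 95481/361 ≈ 264.49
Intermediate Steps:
O = 3 (O = √9 = 3)
p(Z, X) = 2 + 5/X
H = 33/19 (H = 2 + 5/(-19) = 2 + 5*(-1/19) = 2 - 5/19 = 33/19 ≈ 1.7368)
(x(k) + H)² = (-18 + 33/19)² = (-309/19)² = 95481/361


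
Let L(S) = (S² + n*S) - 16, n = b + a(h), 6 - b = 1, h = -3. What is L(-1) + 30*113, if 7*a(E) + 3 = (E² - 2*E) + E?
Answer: 23581/7 ≈ 3368.7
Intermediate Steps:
b = 5 (b = 6 - 1*1 = 6 - 1 = 5)
a(E) = -3/7 - E/7 + E²/7 (a(E) = -3/7 + ((E² - 2*E) + E)/7 = -3/7 + (E² - E)/7 = -3/7 + (-E/7 + E²/7) = -3/7 - E/7 + E²/7)
n = 44/7 (n = 5 + (-3/7 - ⅐*(-3) + (⅐)*(-3)²) = 5 + (-3/7 + 3/7 + (⅐)*9) = 5 + (-3/7 + 3/7 + 9/7) = 5 + 9/7 = 44/7 ≈ 6.2857)
L(S) = -16 + S² + 44*S/7 (L(S) = (S² + 44*S/7) - 16 = -16 + S² + 44*S/7)
L(-1) + 30*113 = (-16 + (-1)² + (44/7)*(-1)) + 30*113 = (-16 + 1 - 44/7) + 3390 = -149/7 + 3390 = 23581/7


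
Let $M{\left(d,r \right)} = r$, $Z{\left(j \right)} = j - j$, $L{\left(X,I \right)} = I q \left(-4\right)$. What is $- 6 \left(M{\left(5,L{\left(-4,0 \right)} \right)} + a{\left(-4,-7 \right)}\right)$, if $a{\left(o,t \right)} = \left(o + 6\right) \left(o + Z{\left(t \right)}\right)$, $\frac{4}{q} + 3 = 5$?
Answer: $48$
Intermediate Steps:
$q = 2$ ($q = \frac{4}{-3 + 5} = \frac{4}{2} = 4 \cdot \frac{1}{2} = 2$)
$L{\left(X,I \right)} = - 8 I$ ($L{\left(X,I \right)} = I 2 \left(-4\right) = 2 I \left(-4\right) = - 8 I$)
$Z{\left(j \right)} = 0$
$a{\left(o,t \right)} = o \left(6 + o\right)$ ($a{\left(o,t \right)} = \left(o + 6\right) \left(o + 0\right) = \left(6 + o\right) o = o \left(6 + o\right)$)
$- 6 \left(M{\left(5,L{\left(-4,0 \right)} \right)} + a{\left(-4,-7 \right)}\right) = - 6 \left(\left(-8\right) 0 - 4 \left(6 - 4\right)\right) = - 6 \left(0 - 8\right) = \left(-6\right) \left(-8\right) = 48$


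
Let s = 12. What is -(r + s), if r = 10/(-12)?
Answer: -67/6 ≈ -11.167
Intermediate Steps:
r = -⅚ (r = 10*(-1/12) = -⅚ ≈ -0.83333)
-(r + s) = -(-⅚ + 12) = -1*67/6 = -67/6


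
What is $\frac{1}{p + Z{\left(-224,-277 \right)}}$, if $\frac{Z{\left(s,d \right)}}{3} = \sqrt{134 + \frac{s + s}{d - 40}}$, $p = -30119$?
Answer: $- \frac{9547723}{287567482703} - \frac{39 \sqrt{80518}}{287567482703} \approx -3.324 \cdot 10^{-5}$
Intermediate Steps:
$Z{\left(s,d \right)} = 3 \sqrt{134 + \frac{2 s}{-40 + d}}$ ($Z{\left(s,d \right)} = 3 \sqrt{134 + \frac{s + s}{d - 40}} = 3 \sqrt{134 + \frac{2 s}{-40 + d}}$)
$\frac{1}{p + Z{\left(-224,-277 \right)}} = \frac{1}{-30119 + 3 \sqrt{2} \sqrt{\frac{-2680 - 224 + 67 \left(-277\right)}{-40 - 277}}} = \frac{1}{-30119 + 3 \sqrt{2} \sqrt{\frac{-2680 - 224 - 18559}{-317}}} = \frac{1}{-30119 + 3 \sqrt{2} \sqrt{\left(- \frac{1}{317}\right) \left(-21463\right)}} = \frac{1}{-30119 + 3 \sqrt{2} \sqrt{\frac{21463}{317}}} = \frac{1}{-30119 + 3 \sqrt{2} \frac{13 \sqrt{40259}}{317}} = \frac{1}{-30119 + \frac{39 \sqrt{80518}}{317}}$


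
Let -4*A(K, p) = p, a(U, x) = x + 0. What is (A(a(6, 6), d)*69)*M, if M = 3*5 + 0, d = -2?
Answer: 1035/2 ≈ 517.50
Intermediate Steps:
a(U, x) = x
A(K, p) = -p/4
M = 15 (M = 15 + 0 = 15)
(A(a(6, 6), d)*69)*M = (-1/4*(-2)*69)*15 = ((1/2)*69)*15 = (69/2)*15 = 1035/2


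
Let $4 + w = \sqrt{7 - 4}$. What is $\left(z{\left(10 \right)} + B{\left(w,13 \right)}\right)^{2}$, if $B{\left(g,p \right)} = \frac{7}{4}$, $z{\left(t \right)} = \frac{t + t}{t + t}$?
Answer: $\frac{121}{16} \approx 7.5625$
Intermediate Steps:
$z{\left(t \right)} = 1$ ($z{\left(t \right)} = \frac{2 t}{2 t} = 2 t \frac{1}{2 t} = 1$)
$w = -4 + \sqrt{3}$ ($w = -4 + \sqrt{7 - 4} = -4 + \sqrt{3} \approx -2.2679$)
$B{\left(g,p \right)} = \frac{7}{4}$ ($B{\left(g,p \right)} = 7 \cdot \frac{1}{4} = \frac{7}{4}$)
$\left(z{\left(10 \right)} + B{\left(w,13 \right)}\right)^{2} = \left(1 + \frac{7}{4}\right)^{2} = \left(\frac{11}{4}\right)^{2} = \frac{121}{16}$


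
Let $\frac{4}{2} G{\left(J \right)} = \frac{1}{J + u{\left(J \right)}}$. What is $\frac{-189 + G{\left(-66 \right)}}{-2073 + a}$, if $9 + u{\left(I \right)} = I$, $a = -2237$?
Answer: $\frac{53299}{1215420} \approx 0.043852$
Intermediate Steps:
$u{\left(I \right)} = -9 + I$
$G{\left(J \right)} = \frac{1}{2 \left(-9 + 2 J\right)}$ ($G{\left(J \right)} = \frac{1}{2 \left(J + \left(-9 + J\right)\right)} = \frac{1}{2 \left(-9 + 2 J\right)}$)
$\frac{-189 + G{\left(-66 \right)}}{-2073 + a} = \frac{-189 + \frac{1}{2 \left(-9 + 2 \left(-66\right)\right)}}{-2073 - 2237} = \frac{-189 + \frac{1}{2 \left(-9 - 132\right)}}{-4310} = \left(-189 + \frac{1}{2 \left(-141\right)}\right) \left(- \frac{1}{4310}\right) = \left(-189 + \frac{1}{2} \left(- \frac{1}{141}\right)\right) \left(- \frac{1}{4310}\right) = \left(-189 - \frac{1}{282}\right) \left(- \frac{1}{4310}\right) = \left(- \frac{53299}{282}\right) \left(- \frac{1}{4310}\right) = \frac{53299}{1215420}$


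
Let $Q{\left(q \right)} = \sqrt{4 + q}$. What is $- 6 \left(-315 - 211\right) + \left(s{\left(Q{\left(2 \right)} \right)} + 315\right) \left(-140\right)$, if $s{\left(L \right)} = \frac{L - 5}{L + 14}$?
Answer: $-40888 - 14 \sqrt{6} \approx -40922.0$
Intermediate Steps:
$s{\left(L \right)} = \frac{-5 + L}{14 + L}$
$- 6 \left(-315 - 211\right) + \left(s{\left(Q{\left(2 \right)} \right)} + 315\right) \left(-140\right) = - 6 \left(-315 - 211\right) + \left(\frac{-5 + \sqrt{4 + 2}}{14 + \sqrt{4 + 2}} + 315\right) \left(-140\right) = \left(-6\right) \left(-526\right) + \left(\frac{-5 + \sqrt{6}}{14 + \sqrt{6}} + 315\right) \left(-140\right) = 3156 + \left(315 + \frac{-5 + \sqrt{6}}{14 + \sqrt{6}}\right) \left(-140\right) = 3156 - \left(44100 + \frac{140 \left(-5 + \sqrt{6}\right)}{14 + \sqrt{6}}\right) = -40944 - \frac{140 \left(-5 + \sqrt{6}\right)}{14 + \sqrt{6}}$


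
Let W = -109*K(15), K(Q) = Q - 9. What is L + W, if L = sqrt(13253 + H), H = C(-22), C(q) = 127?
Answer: -654 + 2*sqrt(3345) ≈ -538.33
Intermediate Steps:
H = 127
K(Q) = -9 + Q
W = -654 (W = -109*(-9 + 15) = -109*6 = -654)
L = 2*sqrt(3345) (L = sqrt(13253 + 127) = sqrt(13380) = 2*sqrt(3345) ≈ 115.67)
L + W = 2*sqrt(3345) - 654 = -654 + 2*sqrt(3345)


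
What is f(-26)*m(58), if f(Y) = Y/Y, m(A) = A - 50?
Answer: 8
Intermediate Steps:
m(A) = -50 + A
f(Y) = 1
f(-26)*m(58) = 1*(-50 + 58) = 1*8 = 8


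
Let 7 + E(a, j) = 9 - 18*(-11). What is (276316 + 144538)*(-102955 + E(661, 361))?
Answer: -43244852770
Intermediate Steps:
E(a, j) = 200 (E(a, j) = -7 + (9 - 18*(-11)) = -7 + (9 - 1*(-198)) = -7 + (9 + 198) = -7 + 207 = 200)
(276316 + 144538)*(-102955 + E(661, 361)) = (276316 + 144538)*(-102955 + 200) = 420854*(-102755) = -43244852770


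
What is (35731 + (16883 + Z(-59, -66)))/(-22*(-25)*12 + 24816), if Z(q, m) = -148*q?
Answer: 30673/15708 ≈ 1.9527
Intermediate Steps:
(35731 + (16883 + Z(-59, -66)))/(-22*(-25)*12 + 24816) = (35731 + (16883 - 148*(-59)))/(-22*(-25)*12 + 24816) = (35731 + (16883 + 8732))/(550*12 + 24816) = (35731 + 25615)/(6600 + 24816) = 61346/31416 = 61346*(1/31416) = 30673/15708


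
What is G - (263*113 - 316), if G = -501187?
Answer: -530590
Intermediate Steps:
G - (263*113 - 316) = -501187 - (263*113 - 316) = -501187 - (29719 - 316) = -501187 - 1*29403 = -501187 - 29403 = -530590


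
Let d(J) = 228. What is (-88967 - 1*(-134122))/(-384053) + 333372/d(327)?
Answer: 10668518448/7297007 ≈ 1462.0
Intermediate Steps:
(-88967 - 1*(-134122))/(-384053) + 333372/d(327) = (-88967 - 1*(-134122))/(-384053) + 333372/228 = (-88967 + 134122)*(-1/384053) + 333372*(1/228) = 45155*(-1/384053) + 27781/19 = -45155/384053 + 27781/19 = 10668518448/7297007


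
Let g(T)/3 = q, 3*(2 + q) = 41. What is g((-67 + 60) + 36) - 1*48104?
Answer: -48069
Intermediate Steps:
q = 35/3 (q = -2 + (1/3)*41 = -2 + 41/3 = 35/3 ≈ 11.667)
g(T) = 35 (g(T) = 3*(35/3) = 35)
g((-67 + 60) + 36) - 1*48104 = 35 - 1*48104 = 35 - 48104 = -48069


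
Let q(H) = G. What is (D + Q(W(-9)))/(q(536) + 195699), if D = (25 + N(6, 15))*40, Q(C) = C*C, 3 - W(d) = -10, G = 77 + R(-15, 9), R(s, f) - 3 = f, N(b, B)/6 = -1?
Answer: 929/195788 ≈ 0.0047449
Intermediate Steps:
N(b, B) = -6 (N(b, B) = 6*(-1) = -6)
R(s, f) = 3 + f
G = 89 (G = 77 + (3 + 9) = 77 + 12 = 89)
W(d) = 13 (W(d) = 3 - 1*(-10) = 3 + 10 = 13)
q(H) = 89
Q(C) = C²
D = 760 (D = (25 - 6)*40 = 19*40 = 760)
(D + Q(W(-9)))/(q(536) + 195699) = (760 + 13²)/(89 + 195699) = (760 + 169)/195788 = 929*(1/195788) = 929/195788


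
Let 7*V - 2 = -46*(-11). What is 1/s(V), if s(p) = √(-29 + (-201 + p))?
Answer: -I*√7714/1102 ≈ -0.0797*I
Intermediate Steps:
V = 508/7 (V = 2/7 + (-46*(-11))/7 = 2/7 + (⅐)*506 = 2/7 + 506/7 = 508/7 ≈ 72.571)
s(p) = √(-230 + p)
1/s(V) = 1/(√(-230 + 508/7)) = 1/(√(-1102/7)) = 1/(I*√7714/7) = -I*√7714/1102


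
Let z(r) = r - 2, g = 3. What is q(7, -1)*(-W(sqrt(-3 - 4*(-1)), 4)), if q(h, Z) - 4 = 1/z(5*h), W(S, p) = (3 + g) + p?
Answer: -1330/33 ≈ -40.303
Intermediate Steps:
W(S, p) = 6 + p (W(S, p) = (3 + 3) + p = 6 + p)
z(r) = -2 + r
q(h, Z) = 4 + 1/(-2 + 5*h)
q(7, -1)*(-W(sqrt(-3 - 4*(-1)), 4)) = ((-7 + 20*7)/(-2 + 5*7))*(-(6 + 4)) = ((-7 + 140)/(-2 + 35))*(-1*10) = (133/33)*(-10) = -1330/33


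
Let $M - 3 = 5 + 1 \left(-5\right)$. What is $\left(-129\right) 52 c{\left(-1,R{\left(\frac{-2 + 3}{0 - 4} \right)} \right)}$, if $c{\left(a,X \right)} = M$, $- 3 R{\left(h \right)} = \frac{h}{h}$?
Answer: $-20124$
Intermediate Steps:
$R{\left(h \right)} = - \frac{1}{3}$ ($R{\left(h \right)} = - \frac{h \frac{1}{h}}{3} = \left(- \frac{1}{3}\right) 1 = - \frac{1}{3}$)
$M = 3$ ($M = 3 + \left(5 + 1 \left(-5\right)\right) = 3 + \left(5 - 5\right) = 3 + 0 = 3$)
$c{\left(a,X \right)} = 3$
$\left(-129\right) 52 c{\left(-1,R{\left(\frac{-2 + 3}{0 - 4} \right)} \right)} = \left(-129\right) 52 \cdot 3 = \left(-6708\right) 3 = -20124$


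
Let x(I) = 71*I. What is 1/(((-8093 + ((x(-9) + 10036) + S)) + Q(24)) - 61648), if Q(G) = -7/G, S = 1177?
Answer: -24/1420015 ≈ -1.6901e-5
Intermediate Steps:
1/(((-8093 + ((x(-9) + 10036) + S)) + Q(24)) - 61648) = 1/(((-8093 + ((71*(-9) + 10036) + 1177)) - 7/24) - 61648) = 1/(((-8093 + ((-639 + 10036) + 1177)) - 7*1/24) - 61648) = 1/(((-8093 + (9397 + 1177)) - 7/24) - 61648) = 1/(((-8093 + 10574) - 7/24) - 61648) = 1/((2481 - 7/24) - 61648) = 1/(59537/24 - 61648) = 1/(-1420015/24) = -24/1420015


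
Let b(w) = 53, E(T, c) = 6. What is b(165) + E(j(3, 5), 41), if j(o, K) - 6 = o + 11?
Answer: 59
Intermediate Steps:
j(o, K) = 17 + o (j(o, K) = 6 + (o + 11) = 6 + (11 + o) = 17 + o)
b(165) + E(j(3, 5), 41) = 53 + 6 = 59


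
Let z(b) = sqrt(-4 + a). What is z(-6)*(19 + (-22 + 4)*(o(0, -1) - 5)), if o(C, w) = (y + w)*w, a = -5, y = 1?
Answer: 327*I ≈ 327.0*I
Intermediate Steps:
o(C, w) = w*(1 + w) (o(C, w) = (1 + w)*w = w*(1 + w))
z(b) = 3*I (z(b) = sqrt(-4 - 5) = sqrt(-9) = 3*I)
z(-6)*(19 + (-22 + 4)*(o(0, -1) - 5)) = (3*I)*(19 + (-22 + 4)*(-(1 - 1) - 5)) = (3*I)*(19 - 18*(-1*0 - 5)) = (3*I)*(19 - 18*(0 - 5)) = (3*I)*(19 - 18*(-5)) = (3*I)*(19 + 90) = (3*I)*109 = 327*I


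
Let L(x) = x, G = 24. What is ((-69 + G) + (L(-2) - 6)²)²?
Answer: 361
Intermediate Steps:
((-69 + G) + (L(-2) - 6)²)² = ((-69 + 24) + (-2 - 6)²)² = (-45 + (-8)²)² = (-45 + 64)² = 19² = 361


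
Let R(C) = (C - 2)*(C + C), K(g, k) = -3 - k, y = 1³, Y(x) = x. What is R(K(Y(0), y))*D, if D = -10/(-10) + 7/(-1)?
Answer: -288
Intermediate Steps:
y = 1
D = -6 (D = -10*(-⅒) + 7*(-1) = 1 - 7 = -6)
R(C) = 2*C*(-2 + C) (R(C) = (-2 + C)*(2*C) = 2*C*(-2 + C))
R(K(Y(0), y))*D = (2*(-3 - 1*1)*(-2 + (-3 - 1*1)))*(-6) = (2*(-3 - 1)*(-2 + (-3 - 1)))*(-6) = (2*(-4)*(-2 - 4))*(-6) = (2*(-4)*(-6))*(-6) = 48*(-6) = -288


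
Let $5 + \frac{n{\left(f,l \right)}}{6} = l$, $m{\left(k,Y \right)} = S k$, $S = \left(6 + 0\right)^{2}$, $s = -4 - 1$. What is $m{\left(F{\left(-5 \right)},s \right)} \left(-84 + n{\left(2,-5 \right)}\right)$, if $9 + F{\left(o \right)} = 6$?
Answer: $15552$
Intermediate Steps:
$s = -5$
$F{\left(o \right)} = -3$ ($F{\left(o \right)} = -9 + 6 = -3$)
$S = 36$ ($S = 6^{2} = 36$)
$m{\left(k,Y \right)} = 36 k$
$n{\left(f,l \right)} = -30 + 6 l$
$m{\left(F{\left(-5 \right)},s \right)} \left(-84 + n{\left(2,-5 \right)}\right) = 36 \left(-3\right) \left(-84 + \left(-30 + 6 \left(-5\right)\right)\right) = - 108 \left(-84 - 60\right) = \left(-108\right) \left(-144\right) = 15552$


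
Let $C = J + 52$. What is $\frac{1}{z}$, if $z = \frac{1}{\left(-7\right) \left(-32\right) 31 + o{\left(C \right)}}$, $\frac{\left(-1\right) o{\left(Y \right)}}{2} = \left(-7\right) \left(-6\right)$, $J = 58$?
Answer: $6860$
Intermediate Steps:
$C = 110$ ($C = 58 + 52 = 110$)
$o{\left(Y \right)} = -84$ ($o{\left(Y \right)} = - 2 \left(\left(-7\right) \left(-6\right)\right) = \left(-2\right) 42 = -84$)
$z = \frac{1}{6860}$ ($z = \frac{1}{\left(-7\right) \left(-32\right) 31 - 84} = \frac{1}{224 \cdot 31 - 84} = \frac{1}{6944 - 84} = \frac{1}{6860} \approx 0.00014577$)
$\frac{1}{z} = \frac{1}{\frac{1}{6860}} = 6860$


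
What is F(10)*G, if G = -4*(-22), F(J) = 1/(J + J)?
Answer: 22/5 ≈ 4.4000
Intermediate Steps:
F(J) = 1/(2*J)
G = 88
F(10)*G = ((½)/10)*88 = ((½)*(⅒))*88 = (1/20)*88 = 22/5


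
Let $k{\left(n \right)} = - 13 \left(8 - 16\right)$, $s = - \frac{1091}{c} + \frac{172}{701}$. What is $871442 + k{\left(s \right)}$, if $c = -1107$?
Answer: $871546$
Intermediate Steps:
$s = \frac{955195}{776007}$ ($s = - \frac{1091}{-1107} + \frac{172}{701} = \left(-1091\right) \left(- \frac{1}{1107}\right) + 172 \cdot \frac{1}{701} = \frac{1091}{1107} + \frac{172}{701} = \frac{955195}{776007} \approx 1.2309$)
$k{\left(n \right)} = 104$ ($k{\left(n \right)} = \left(-13\right) \left(-8\right) = 104$)
$871442 + k{\left(s \right)} = 871442 + 104 = 871546$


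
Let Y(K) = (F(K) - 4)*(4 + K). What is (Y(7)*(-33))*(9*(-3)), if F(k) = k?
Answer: 29403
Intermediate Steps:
Y(K) = (-4 + K)*(4 + K) (Y(K) = (K - 4)*(4 + K) = (-4 + K)*(4 + K))
(Y(7)*(-33))*(9*(-3)) = ((-16 + 7**2)*(-33))*(9*(-3)) = ((-16 + 49)*(-33))*(-27) = (33*(-33))*(-27) = -1089*(-27) = 29403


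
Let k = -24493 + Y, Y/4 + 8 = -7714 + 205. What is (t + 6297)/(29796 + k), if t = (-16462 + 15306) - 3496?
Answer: -329/4953 ≈ -0.066424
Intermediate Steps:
Y = -30068 (Y = -32 + 4*(-7714 + 205) = -32 + 4*(-7509) = -32 - 30036 = -30068)
t = -4652 (t = -1156 - 3496 = -4652)
k = -54561 (k = -24493 - 30068 = -54561)
(t + 6297)/(29796 + k) = (-4652 + 6297)/(29796 - 54561) = 1645/(-24765) = 1645*(-1/24765) = -329/4953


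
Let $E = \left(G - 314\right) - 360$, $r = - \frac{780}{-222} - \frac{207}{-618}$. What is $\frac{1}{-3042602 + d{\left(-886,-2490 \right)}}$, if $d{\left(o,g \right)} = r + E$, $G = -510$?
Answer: $- \frac{7622}{23199707559} \approx -3.2854 \cdot 10^{-7}$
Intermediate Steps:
$r = \frac{29333}{7622}$ ($r = \left(-780\right) \left(- \frac{1}{222}\right) - - \frac{69}{206} = \frac{130}{37} + \frac{69}{206} = \frac{29333}{7622} \approx 3.8485$)
$E = -1184$ ($E = \left(-510 - 314\right) - 360 = -824 - 360 = -1184$)
$d{\left(o,g \right)} = - \frac{8995115}{7622}$ ($d{\left(o,g \right)} = \frac{29333}{7622} - 1184 = - \frac{8995115}{7622}$)
$\frac{1}{-3042602 + d{\left(-886,-2490 \right)}} = \frac{1}{-3042602 - \frac{8995115}{7622}} = \frac{1}{- \frac{23199707559}{7622}} = - \frac{7622}{23199707559}$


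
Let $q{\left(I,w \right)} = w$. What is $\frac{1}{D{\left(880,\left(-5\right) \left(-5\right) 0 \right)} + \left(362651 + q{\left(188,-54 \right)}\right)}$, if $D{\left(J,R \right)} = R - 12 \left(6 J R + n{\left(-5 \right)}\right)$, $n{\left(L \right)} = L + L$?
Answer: $\frac{1}{362717} \approx 2.757 \cdot 10^{-6}$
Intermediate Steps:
$n{\left(L \right)} = 2 L$
$D{\left(J,R \right)} = 120 + R - 72 J R$ ($D{\left(J,R \right)} = R - 12 \left(6 J R + 2 \left(-5\right)\right) = R - 12 \left(6 J R - 10\right) = R - 12 \left(-10 + 6 J R\right) = R - \left(-120 + 72 J R\right) = 120 + R - 72 J R$)
$\frac{1}{D{\left(880,\left(-5\right) \left(-5\right) 0 \right)} + \left(362651 + q{\left(188,-54 \right)}\right)} = \frac{1}{\left(120 + \left(-5\right) \left(-5\right) 0 - 63360 \left(-5\right) \left(-5\right) 0\right) + \left(362651 - 54\right)} = \frac{1}{\left(120 + 25 \cdot 0 - 63360 \cdot 25 \cdot 0\right) + 362597} = \frac{1}{\left(120 + 0 - 63360 \cdot 0\right) + 362597} = \frac{1}{\left(120 + 0 + 0\right) + 362597} = \frac{1}{120 + 362597} = \frac{1}{362717}$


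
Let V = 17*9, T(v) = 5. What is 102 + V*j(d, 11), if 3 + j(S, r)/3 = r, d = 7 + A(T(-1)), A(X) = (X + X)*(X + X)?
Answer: 3774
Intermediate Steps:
A(X) = 4*X**2 (A(X) = (2*X)*(2*X) = 4*X**2)
d = 107 (d = 7 + 4*5**2 = 7 + 4*25 = 7 + 100 = 107)
j(S, r) = -9 + 3*r
V = 153
102 + V*j(d, 11) = 102 + 153*(-9 + 3*11) = 102 + 153*(-9 + 33) = 102 + 153*24 = 102 + 3672 = 3774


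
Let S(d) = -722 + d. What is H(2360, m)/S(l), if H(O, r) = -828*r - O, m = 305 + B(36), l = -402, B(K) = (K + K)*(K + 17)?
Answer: 853637/281 ≈ 3037.9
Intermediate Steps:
B(K) = 2*K*(17 + K) (B(K) = (2*K)*(17 + K) = 2*K*(17 + K))
m = 4121 (m = 305 + 2*36*(17 + 36) = 305 + 2*36*53 = 305 + 3816 = 4121)
H(O, r) = -O - 828*r
H(2360, m)/S(l) = (-1*2360 - 828*4121)/(-722 - 402) = (-2360 - 3412188)/(-1124) = -3414548*(-1/1124) = 853637/281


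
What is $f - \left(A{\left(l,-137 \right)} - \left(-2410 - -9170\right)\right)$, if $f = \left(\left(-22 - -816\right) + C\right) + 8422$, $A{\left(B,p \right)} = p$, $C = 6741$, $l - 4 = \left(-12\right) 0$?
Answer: $22854$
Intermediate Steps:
$l = 4$ ($l = 4 - 0 = 4 + 0 = 4$)
$f = 15957$ ($f = \left(\left(-22 - -816\right) + 6741\right) + 8422 = \left(\left(-22 + 816\right) + 6741\right) + 8422 = \left(794 + 6741\right) + 8422 = 7535 + 8422 = 15957$)
$f - \left(A{\left(l,-137 \right)} - \left(-2410 - -9170\right)\right) = 15957 - \left(-137 - \left(-2410 - -9170\right)\right) = 15957 - \left(-137 - \left(-2410 + 9170\right)\right) = 15957 - \left(-137 - 6760\right) = 15957 - -6897 = 15957 + 6897 = 22854$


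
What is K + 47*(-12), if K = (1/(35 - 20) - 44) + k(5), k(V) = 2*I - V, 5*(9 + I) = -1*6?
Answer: -1900/3 ≈ -633.33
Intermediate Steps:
I = -51/5 (I = -9 + (-1*6)/5 = -9 + (⅕)*(-6) = -9 - 6/5 = -51/5 ≈ -10.200)
k(V) = -102/5 - V (k(V) = 2*(-51/5) - V = -102/5 - V)
K = -208/3 (K = (1/(35 - 20) - 44) + (-102/5 - 1*5) = (1/15 - 44) + (-102/5 - 5) = (1/15 - 44) - 127/5 = -659/15 - 127/5 = -208/3 ≈ -69.333)
K + 47*(-12) = -208/3 + 47*(-12) = -208/3 - 564 = -1900/3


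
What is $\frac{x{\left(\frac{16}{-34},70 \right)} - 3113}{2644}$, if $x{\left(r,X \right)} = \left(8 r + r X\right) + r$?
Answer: $- \frac{53553}{44948} \approx -1.1914$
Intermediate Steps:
$x{\left(r,X \right)} = 9 r + X r$ ($x{\left(r,X \right)} = \left(8 r + X r\right) + r = 9 r + X r$)
$\frac{x{\left(\frac{16}{-34},70 \right)} - 3113}{2644} = \frac{\frac{16}{-34} \left(9 + 70\right) - 3113}{2644} = \left(16 \left(- \frac{1}{34}\right) 79 - 3113\right) \frac{1}{2644} = \left(\left(- \frac{8}{17}\right) 79 - 3113\right) \frac{1}{2644} = \left(- \frac{632}{17} - 3113\right) \frac{1}{2644} = \left(- \frac{53553}{17}\right) \frac{1}{2644} = - \frac{53553}{44948}$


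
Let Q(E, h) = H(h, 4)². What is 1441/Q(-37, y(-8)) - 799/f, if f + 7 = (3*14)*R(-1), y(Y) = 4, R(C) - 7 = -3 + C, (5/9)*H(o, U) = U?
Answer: 191263/9072 ≈ 21.083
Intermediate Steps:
H(o, U) = 9*U/5
R(C) = 4 + C (R(C) = 7 + (-3 + C) = 4 + C)
Q(E, h) = 1296/25 (Q(E, h) = ((9/5)*4)² = (36/5)² = 1296/25)
f = 119 (f = -7 + (3*14)*(4 - 1) = -7 + 42*3 = -7 + 126 = 119)
1441/Q(-37, y(-8)) - 799/f = 1441/(1296/25) - 799/119 = 1441*(25/1296) - 799*1/119 = 36025/1296 - 47/7 = 191263/9072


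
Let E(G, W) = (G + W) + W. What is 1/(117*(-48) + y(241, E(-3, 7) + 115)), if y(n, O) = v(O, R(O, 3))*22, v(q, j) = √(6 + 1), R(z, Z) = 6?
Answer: -1404/7884017 - 11*√7/15768034 ≈ -0.00017993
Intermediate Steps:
E(G, W) = G + 2*W
v(q, j) = √7
y(n, O) = 22*√7 (y(n, O) = √7*22 = 22*√7)
1/(117*(-48) + y(241, E(-3, 7) + 115)) = 1/(117*(-48) + 22*√7) = 1/(-5616 + 22*√7)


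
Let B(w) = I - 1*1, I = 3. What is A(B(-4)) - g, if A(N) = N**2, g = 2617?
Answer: -2613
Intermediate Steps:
B(w) = 2 (B(w) = 3 - 1*1 = 3 - 1 = 2)
A(B(-4)) - g = 2**2 - 1*2617 = 4 - 2617 = -2613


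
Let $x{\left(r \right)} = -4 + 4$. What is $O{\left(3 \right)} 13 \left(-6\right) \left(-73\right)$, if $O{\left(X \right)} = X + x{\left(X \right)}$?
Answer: $17082$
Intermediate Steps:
$x{\left(r \right)} = 0$
$O{\left(X \right)} = X$ ($O{\left(X \right)} = X + 0 = X$)
$O{\left(3 \right)} 13 \left(-6\right) \left(-73\right) = 3 \cdot 13 \left(-6\right) \left(-73\right) = 3 \left(-78\right) \left(-73\right) = \left(-234\right) \left(-73\right) = 17082$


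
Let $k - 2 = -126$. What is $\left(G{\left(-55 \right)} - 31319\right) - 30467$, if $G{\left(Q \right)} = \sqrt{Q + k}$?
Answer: $-61786 + i \sqrt{179} \approx -61786.0 + 13.379 i$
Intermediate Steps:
$k = -124$ ($k = 2 - 126 = -124$)
$G{\left(Q \right)} = \sqrt{-124 + Q}$ ($G{\left(Q \right)} = \sqrt{Q - 124} = \sqrt{-124 + Q}$)
$\left(G{\left(-55 \right)} - 31319\right) - 30467 = \left(\sqrt{-124 - 55} - 31319\right) - 30467 = \left(\sqrt{-179} - 31319\right) - 30467 = \left(i \sqrt{179} - 31319\right) - 30467 = \left(-31319 + i \sqrt{179}\right) - 30467 = -61786 + i \sqrt{179}$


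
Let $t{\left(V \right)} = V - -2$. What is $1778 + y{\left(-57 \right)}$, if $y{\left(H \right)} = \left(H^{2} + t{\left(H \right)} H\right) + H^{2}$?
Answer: $11411$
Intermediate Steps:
$t{\left(V \right)} = 2 + V$ ($t{\left(V \right)} = V + 2 = 2 + V$)
$y{\left(H \right)} = 2 H^{2} + H \left(2 + H\right)$ ($y{\left(H \right)} = \left(H^{2} + \left(2 + H\right) H\right) + H^{2} = \left(H^{2} + H \left(2 + H\right)\right) + H^{2} = 2 H^{2} + H \left(2 + H\right)$)
$1778 + y{\left(-57 \right)} = 1778 - 57 \left(2 + 3 \left(-57\right)\right) = 1778 - 57 \left(2 - 171\right) = 1778 - -9633 = 1778 + 9633 = 11411$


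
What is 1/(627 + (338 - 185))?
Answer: 1/780 ≈ 0.0012821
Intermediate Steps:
1/(627 + (338 - 185)) = 1/(627 + 153) = 1/780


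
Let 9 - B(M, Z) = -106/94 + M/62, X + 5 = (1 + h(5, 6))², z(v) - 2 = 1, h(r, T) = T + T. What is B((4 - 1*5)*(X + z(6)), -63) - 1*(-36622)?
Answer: 106753869/2914 ≈ 36635.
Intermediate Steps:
h(r, T) = 2*T
z(v) = 3 (z(v) = 2 + 1 = 3)
X = 164 (X = -5 + (1 + 2*6)² = -5 + (1 + 12)² = -5 + 13² = -5 + 169 = 164)
B(M, Z) = 476/47 - M/62 (B(M, Z) = 9 - (-106/94 + M/62) = 9 - (-106*1/94 + M*(1/62)) = 9 - (-53/47 + M/62) = 9 + (53/47 - M/62) = 476/47 - M/62)
B((4 - 1*5)*(X + z(6)), -63) - 1*(-36622) = (476/47 - (4 - 1*5)*(164 + 3)/62) - 1*(-36622) = (476/47 - (4 - 5)*167/62) + 36622 = (476/47 - (-1)*167/62) + 36622 = (476/47 - 1/62*(-167)) + 36622 = (476/47 + 167/62) + 36622 = 37361/2914 + 36622 = 106753869/2914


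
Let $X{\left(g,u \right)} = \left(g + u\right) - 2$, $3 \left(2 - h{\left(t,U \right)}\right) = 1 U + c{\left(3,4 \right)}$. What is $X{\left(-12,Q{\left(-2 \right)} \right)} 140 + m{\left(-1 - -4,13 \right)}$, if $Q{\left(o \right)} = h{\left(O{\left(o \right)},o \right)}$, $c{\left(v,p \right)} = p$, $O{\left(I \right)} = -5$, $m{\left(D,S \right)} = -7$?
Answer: $- \frac{5341}{3} \approx -1780.3$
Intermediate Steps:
$h{\left(t,U \right)} = \frac{2}{3} - \frac{U}{3}$ ($h{\left(t,U \right)} = 2 - \frac{1 U + 4}{3} = 2 - \frac{U + 4}{3} = 2 - \frac{4 + U}{3} = 2 - \left(\frac{4}{3} + \frac{U}{3}\right) = \frac{2}{3} - \frac{U}{3}$)
$Q{\left(o \right)} = \frac{2}{3} - \frac{o}{3}$
$X{\left(g,u \right)} = -2 + g + u$
$X{\left(-12,Q{\left(-2 \right)} \right)} 140 + m{\left(-1 - -4,13 \right)} = \left(-2 - 12 + \left(\frac{2}{3} - - \frac{2}{3}\right)\right) 140 - 7 = \left(-2 - 12 + \left(\frac{2}{3} + \frac{2}{3}\right)\right) 140 - 7 = \left(-2 - 12 + \frac{4}{3}\right) 140 - 7 = \left(- \frac{38}{3}\right) 140 - 7 = - \frac{5320}{3} - 7 = - \frac{5341}{3}$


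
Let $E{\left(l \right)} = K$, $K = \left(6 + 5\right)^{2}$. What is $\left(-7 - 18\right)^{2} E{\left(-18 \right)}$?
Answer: $75625$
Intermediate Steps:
$K = 121$ ($K = 11^{2} = 121$)
$E{\left(l \right)} = 121$
$\left(-7 - 18\right)^{2} E{\left(-18 \right)} = \left(-7 - 18\right)^{2} \cdot 121 = \left(-25\right)^{2} \cdot 121 = 625 \cdot 121 = 75625$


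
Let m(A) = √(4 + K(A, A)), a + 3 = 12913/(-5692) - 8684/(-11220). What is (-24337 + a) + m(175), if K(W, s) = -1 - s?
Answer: -388637764033/15966060 + 2*I*√43 ≈ -24342.0 + 13.115*I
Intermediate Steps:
a = -71761813/15966060 (a = -3 + (12913/(-5692) - 8684/(-11220)) = -3 + (12913*(-1/5692) - 8684*(-1/11220)) = -3 + (-12913/5692 + 2171/2805) = -3 - 23863633/15966060 = -71761813/15966060 ≈ -4.4946)
m(A) = √(3 - A) (m(A) = √(4 + (-1 - A)) = √(3 - A))
(-24337 + a) + m(175) = (-24337 - 71761813/15966060) + √(3 - 1*175) = -388637764033/15966060 + √(3 - 175) = -388637764033/15966060 + √(-172) = -388637764033/15966060 + 2*I*√43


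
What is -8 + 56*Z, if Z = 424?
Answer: 23736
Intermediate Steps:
-8 + 56*Z = -8 + 56*424 = -8 + 23744 = 23736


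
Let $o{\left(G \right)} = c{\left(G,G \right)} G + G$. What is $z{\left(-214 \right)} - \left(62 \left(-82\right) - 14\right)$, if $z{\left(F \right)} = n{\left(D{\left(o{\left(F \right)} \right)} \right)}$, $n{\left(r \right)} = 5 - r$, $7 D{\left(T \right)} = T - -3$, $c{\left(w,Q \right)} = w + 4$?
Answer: $- \frac{9008}{7} \approx -1286.9$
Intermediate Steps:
$c{\left(w,Q \right)} = 4 + w$
$o{\left(G \right)} = G + G \left(4 + G\right)$ ($o{\left(G \right)} = \left(4 + G\right) G + G = G \left(4 + G\right) + G = G + G \left(4 + G\right)$)
$D{\left(T \right)} = \frac{3}{7} + \frac{T}{7}$ ($D{\left(T \right)} = \frac{T - -3}{7} = \frac{T + 3}{7} = \frac{3 + T}{7} = \frac{3}{7} + \frac{T}{7}$)
$z{\left(F \right)} = \frac{32}{7} - \frac{F \left(5 + F\right)}{7}$ ($z{\left(F \right)} = 5 - \left(\frac{3}{7} + \frac{F \left(5 + F\right)}{7}\right) = \frac{32}{7} - \frac{F \left(5 + F\right)}{7}$)
$z{\left(-214 \right)} - \left(62 \left(-82\right) - 14\right) = \left(\frac{32}{7} - - \frac{214 \left(5 - 214\right)}{7}\right) - \left(62 \left(-82\right) - 14\right) = \left(\frac{32}{7} - \left(- \frac{214}{7}\right) \left(-209\right)\right) - \left(-5084 - 14\right) = \left(\frac{32}{7} - \frac{44726}{7}\right) - -5098 = - \frac{44694}{7} + 5098 = - \frac{9008}{7}$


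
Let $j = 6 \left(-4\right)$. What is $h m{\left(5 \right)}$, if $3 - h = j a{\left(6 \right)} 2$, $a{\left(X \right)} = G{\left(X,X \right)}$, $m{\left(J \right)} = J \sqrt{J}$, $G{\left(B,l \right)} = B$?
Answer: $1455 \sqrt{5} \approx 3253.5$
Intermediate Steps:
$m{\left(J \right)} = J^{\frac{3}{2}}$
$j = -24$
$a{\left(X \right)} = X$
$h = 291$ ($h = 3 - \left(-24\right) 6 \cdot 2 = 3 - \left(-144\right) 2 = 3 - -288 = 3 + 288 = 291$)
$h m{\left(5 \right)} = 291 \cdot 5^{\frac{3}{2}} = 291 \cdot 5 \sqrt{5} = 1455 \sqrt{5}$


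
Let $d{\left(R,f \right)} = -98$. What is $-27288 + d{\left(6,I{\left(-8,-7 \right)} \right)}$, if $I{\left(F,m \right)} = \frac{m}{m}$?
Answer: $-27386$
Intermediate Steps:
$I{\left(F,m \right)} = 1$
$-27288 + d{\left(6,I{\left(-8,-7 \right)} \right)} = -27288 - 98 = -27386$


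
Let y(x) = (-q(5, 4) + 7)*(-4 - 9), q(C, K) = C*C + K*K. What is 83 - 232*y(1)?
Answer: -102461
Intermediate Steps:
q(C, K) = C² + K²
y(x) = 442 (y(x) = (-(5² + 4²) + 7)*(-4 - 9) = (-(25 + 16) + 7)*(-13) = (-1*41 + 7)*(-13) = (-41 + 7)*(-13) = -34*(-13) = 442)
83 - 232*y(1) = 83 - 232*442 = 83 - 102544 = -102461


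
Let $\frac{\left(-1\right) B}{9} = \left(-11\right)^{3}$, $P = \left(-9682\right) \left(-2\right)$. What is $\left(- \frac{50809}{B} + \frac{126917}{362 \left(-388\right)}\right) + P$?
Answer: $\frac{2961064313699}{152956584} \approx 19359.0$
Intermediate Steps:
$P = 19364$
$B = 11979$ ($B = - 9 \left(-11\right)^{3} = \left(-9\right) \left(-1331\right) = 11979$)
$\left(- \frac{50809}{B} + \frac{126917}{362 \left(-388\right)}\right) + P = \left(- \frac{50809}{11979} + \frac{126917}{362 \left(-388\right)}\right) + 19364 = \left(\left(-50809\right) \frac{1}{11979} + \frac{126917}{-140456}\right) + 19364 = \left(- \frac{4619}{1089} + 126917 \left(- \frac{1}{140456}\right)\right) + 19364 = \left(- \frac{4619}{1089} - \frac{126917}{140456}\right) + 19364 = - \frac{786978877}{152956584} + 19364 = \frac{2961064313699}{152956584}$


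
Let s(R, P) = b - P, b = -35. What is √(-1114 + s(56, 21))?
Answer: 3*I*√130 ≈ 34.205*I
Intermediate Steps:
s(R, P) = -35 - P
√(-1114 + s(56, 21)) = √(-1114 + (-35 - 1*21)) = √(-1114 + (-35 - 21)) = √(-1114 - 56) = √(-1170) = 3*I*√130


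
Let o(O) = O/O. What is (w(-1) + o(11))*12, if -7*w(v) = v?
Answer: 96/7 ≈ 13.714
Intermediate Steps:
o(O) = 1
w(v) = -v/7
(w(-1) + o(11))*12 = (-⅐*(-1) + 1)*12 = (⅐ + 1)*12 = (8/7)*12 = 96/7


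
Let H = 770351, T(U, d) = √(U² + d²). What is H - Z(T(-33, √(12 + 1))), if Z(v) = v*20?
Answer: 770351 - 20*√1102 ≈ 7.6969e+5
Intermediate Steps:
Z(v) = 20*v
H - Z(T(-33, √(12 + 1))) = 770351 - 20*√((-33)² + (√(12 + 1))²) = 770351 - 20*√(1089 + (√13)²) = 770351 - 20*√(1089 + 13) = 770351 - 20*√1102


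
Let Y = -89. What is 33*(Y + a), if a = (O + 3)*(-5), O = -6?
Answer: -2442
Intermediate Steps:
a = 15 (a = (-6 + 3)*(-5) = -3*(-5) = 15)
33*(Y + a) = 33*(-89 + 15) = 33*(-74) = -2442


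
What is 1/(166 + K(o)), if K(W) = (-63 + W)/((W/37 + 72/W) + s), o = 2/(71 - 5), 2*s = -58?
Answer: 1432844/237813661 ≈ 0.0060251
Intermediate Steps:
s = -29 (s = (½)*(-58) = -29)
o = 1/33 (o = 2/66 = (1/66)*2 = 1/33 ≈ 0.030303)
K(W) = (-63 + W)/(-29 + 72/W + W/37) (K(W) = (-63 + W)/((W/37 + 72/W) - 29) = (-63 + W)/((72/W + W/37) - 29) = (-63 + W)/(-29 + 72/W + W/37))
1/(166 + K(o)) = 1/(166 + 37*(1/33)*(-63 + 1/33)/(2664 + (1/33)² - 1073*1/33)) = 1/(166 + 37*(1/33)*(-2078/33)/(2664 + 1/1089 - 1073/33)) = 1/(166 + 37*(1/33)*(-2078/33)/(2865688/1089)) = 1/(166 + 37*(1/33)*(1089/2865688)*(-2078/33)) = 1/(166 - 38443/1432844) = 1/(237813661/1432844) = 1432844/237813661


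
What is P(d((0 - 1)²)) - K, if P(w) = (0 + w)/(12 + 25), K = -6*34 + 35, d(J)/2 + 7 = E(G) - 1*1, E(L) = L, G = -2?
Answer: 6233/37 ≈ 168.46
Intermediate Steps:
d(J) = -20 (d(J) = -14 + 2*(-2 - 1*1) = -14 + 2*(-2 - 1) = -14 + 2*(-3) = -14 - 6 = -20)
K = -169 (K = -204 + 35 = -169)
P(w) = w/37
P(d((0 - 1)²)) - K = (1/37)*(-20) - 1*(-169) = -20/37 + 169 = 6233/37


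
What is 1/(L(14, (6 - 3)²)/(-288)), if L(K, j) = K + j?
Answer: -288/23 ≈ -12.522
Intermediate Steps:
1/(L(14, (6 - 3)²)/(-288)) = 1/((14 + (6 - 3)²)/(-288)) = 1/((14 + 3²)*(-1/288)) = 1/((14 + 9)*(-1/288)) = 1/(23*(-1/288)) = 1/(-23/288) = -288/23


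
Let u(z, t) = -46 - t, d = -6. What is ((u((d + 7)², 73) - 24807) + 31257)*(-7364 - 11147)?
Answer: -117193141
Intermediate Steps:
((u((d + 7)², 73) - 24807) + 31257)*(-7364 - 11147) = (((-46 - 1*73) - 24807) + 31257)*(-7364 - 11147) = (((-46 - 73) - 24807) + 31257)*(-18511) = ((-119 - 24807) + 31257)*(-18511) = (-24926 + 31257)*(-18511) = 6331*(-18511) = -117193141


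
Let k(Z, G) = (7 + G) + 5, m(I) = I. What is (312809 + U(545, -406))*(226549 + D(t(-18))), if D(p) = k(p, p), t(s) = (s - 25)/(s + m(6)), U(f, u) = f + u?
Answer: 70902933225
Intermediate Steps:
k(Z, G) = 12 + G
t(s) = (-25 + s)/(6 + s) (t(s) = (s - 25)/(s + 6) = (-25 + s)/(6 + s))
D(p) = 12 + p
(312809 + U(545, -406))*(226549 + D(t(-18))) = (312809 + (545 - 406))*(226549 + (12 + (-25 - 18)/(6 - 18))) = (312809 + 139)*(226549 + (12 - 43/(-12))) = 312948*(226549 + (12 - 1/12*(-43))) = 312948*(226549 + (12 + 43/12)) = 312948*(226549 + 187/12) = 312948*(2718775/12) = 70902933225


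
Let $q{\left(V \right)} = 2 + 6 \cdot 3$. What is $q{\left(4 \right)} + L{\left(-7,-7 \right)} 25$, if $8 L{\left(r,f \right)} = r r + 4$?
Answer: $\frac{1485}{8} \approx 185.63$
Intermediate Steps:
$L{\left(r,f \right)} = \frac{1}{2} + \frac{r^{2}}{8}$ ($L{\left(r,f \right)} = \frac{r r + 4}{8} = \frac{r^{2} + 4}{8} = \frac{4 + r^{2}}{8} = \frac{1}{2} + \frac{r^{2}}{8}$)
$q{\left(V \right)} = 20$ ($q{\left(V \right)} = 2 + 18 = 20$)
$q{\left(4 \right)} + L{\left(-7,-7 \right)} 25 = 20 + \left(\frac{1}{2} + \frac{\left(-7\right)^{2}}{8}\right) 25 = 20 + \left(\frac{1}{2} + \frac{1}{8} \cdot 49\right) 25 = 20 + \left(\frac{1}{2} + \frac{49}{8}\right) 25 = 20 + \frac{53}{8} \cdot 25 = 20 + \frac{1325}{8} = \frac{1485}{8}$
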